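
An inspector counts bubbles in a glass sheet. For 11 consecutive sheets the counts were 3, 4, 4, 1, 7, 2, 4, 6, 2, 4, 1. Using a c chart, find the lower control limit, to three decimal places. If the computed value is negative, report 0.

c̄ = (3 + 4 + 4 + 1 + 7 + 2 + 4 + 6 + 2 + 4 + 1) / 11 = 38 / 11 = 3.4545
LCL = c̄ − 3√c̄ = 3.4545 − 3 × 1.8586 = -2.1214 → 0 (cannot be negative)

0.000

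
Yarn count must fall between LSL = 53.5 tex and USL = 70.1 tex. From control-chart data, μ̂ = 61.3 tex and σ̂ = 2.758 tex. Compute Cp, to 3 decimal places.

1.003

Cp = (USL − LSL) / (6σ̂) = (70.1 − 53.5) / (6 × 2.758) = 16.6000 / 16.5480 = 1.0031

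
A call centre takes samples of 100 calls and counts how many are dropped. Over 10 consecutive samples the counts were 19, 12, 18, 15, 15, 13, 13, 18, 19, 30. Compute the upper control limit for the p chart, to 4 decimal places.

p̄ = Σdᵢ / (k·n) = 172 / (10 × 100) = 0.17200
UCL = p̄ + 3·√(p̄(1−p̄)/n) = 0.17200 + 3 × √(0.17200×0.82800/100) = 0.17200 + 3 × 0.03774 = 0.28521

0.2852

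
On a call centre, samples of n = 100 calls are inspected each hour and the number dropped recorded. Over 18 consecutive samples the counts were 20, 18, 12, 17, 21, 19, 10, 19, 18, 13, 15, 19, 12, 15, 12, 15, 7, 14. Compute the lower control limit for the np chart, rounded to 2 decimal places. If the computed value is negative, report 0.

4.52

p̄ = Σdᵢ / (k·n) = 276 / (18 × 100) = 0.15333
LCL = np̄ − 3·√(np̄(1−p̄)) = 15.3333 − 3 × 3.6031 = 4.5241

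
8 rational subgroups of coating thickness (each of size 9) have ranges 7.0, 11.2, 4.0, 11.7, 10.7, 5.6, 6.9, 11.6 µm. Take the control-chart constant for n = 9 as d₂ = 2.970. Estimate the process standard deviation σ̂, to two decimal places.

2.89

R̄ = (7.0 + 11.2 + 4.0 + 11.7 + 10.7 + 5.6 + 6.9 + 11.6) / 8 = 8.5875
σ̂ = R̄ / d₂ = 8.5875 / 2.970 = 2.8914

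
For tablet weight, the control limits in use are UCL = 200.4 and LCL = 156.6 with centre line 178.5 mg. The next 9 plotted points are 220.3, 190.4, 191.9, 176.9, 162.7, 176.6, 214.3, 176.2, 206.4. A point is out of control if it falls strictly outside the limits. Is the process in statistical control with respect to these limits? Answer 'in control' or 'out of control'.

out of control

Compare each point to [156.6, 200.4]: sample 1 = 220.3 > UCL; sample 7 = 214.3 > UCL; sample 9 = 206.4 > UCL.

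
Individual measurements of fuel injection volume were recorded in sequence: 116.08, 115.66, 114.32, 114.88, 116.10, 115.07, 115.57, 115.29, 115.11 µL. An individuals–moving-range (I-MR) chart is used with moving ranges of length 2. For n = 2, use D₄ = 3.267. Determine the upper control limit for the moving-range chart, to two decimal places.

2.26

Moving ranges: 0.42, 1.34, 0.56, 1.22, 1.03, 0.50, 0.28, 0.18; M̄R̄ = 5.5300 / 8 = 0.6913
UCL_MR = D₄·M̄R̄ = 3.267 × 0.6913 = 2.2583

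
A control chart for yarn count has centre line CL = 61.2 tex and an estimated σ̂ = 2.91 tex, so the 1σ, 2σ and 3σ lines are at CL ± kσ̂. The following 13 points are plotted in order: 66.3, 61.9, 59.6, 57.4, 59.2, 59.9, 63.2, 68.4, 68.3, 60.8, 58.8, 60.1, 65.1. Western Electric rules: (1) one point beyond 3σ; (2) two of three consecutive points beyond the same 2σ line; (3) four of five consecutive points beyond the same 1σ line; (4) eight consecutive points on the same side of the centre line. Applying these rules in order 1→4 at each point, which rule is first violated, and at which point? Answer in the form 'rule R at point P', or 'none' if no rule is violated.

Zone of each point (C = within 1σ̂, B = 1σ̂–2σ̂, A = 2σ̂–3σ̂, * = beyond 3σ̂; sign = side of CL): 1:+B, 2:+C, 3:-C, 4:-B, 5:-C, 6:-C, 7:+C, 8:+A, 9:+A, 10:-C, 11:-C, 12:-C, 13:+B
Rule 2 (two of three consecutive points beyond the same 2σ limit) is satisfied at point 9.

rule 2 at point 9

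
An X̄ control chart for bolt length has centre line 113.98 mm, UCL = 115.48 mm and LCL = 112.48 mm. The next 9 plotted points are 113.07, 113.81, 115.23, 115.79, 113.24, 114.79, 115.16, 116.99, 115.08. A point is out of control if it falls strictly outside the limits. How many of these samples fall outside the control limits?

Compare each point to [112.48, 115.48]: sample 4 = 115.79 > UCL; sample 8 = 116.99 > UCL.

2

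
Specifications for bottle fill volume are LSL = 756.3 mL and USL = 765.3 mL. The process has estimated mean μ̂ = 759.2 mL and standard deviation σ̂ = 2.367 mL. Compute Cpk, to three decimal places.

Cpu = (USL − μ̂) / (3σ̂) = (765.3 − 759.2) / (3 × 2.367) = 0.8590; Cpl = (μ̂ − LSL) / (3σ̂) = (759.2 − 756.3) / (3 × 2.367) = 0.4084; Cpk = min(Cpu, Cpl) = 0.4084

0.408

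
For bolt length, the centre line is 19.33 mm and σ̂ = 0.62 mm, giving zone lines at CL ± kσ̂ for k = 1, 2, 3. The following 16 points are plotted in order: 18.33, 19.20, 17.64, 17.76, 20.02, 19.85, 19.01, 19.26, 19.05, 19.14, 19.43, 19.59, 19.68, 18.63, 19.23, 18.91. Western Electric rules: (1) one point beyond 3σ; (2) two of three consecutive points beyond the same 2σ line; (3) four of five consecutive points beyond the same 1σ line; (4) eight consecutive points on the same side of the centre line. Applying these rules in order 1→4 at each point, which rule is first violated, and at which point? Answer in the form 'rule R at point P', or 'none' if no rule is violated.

Zone of each point (C = within 1σ̂, B = 1σ̂–2σ̂, A = 2σ̂–3σ̂, * = beyond 3σ̂; sign = side of CL): 1:-B, 2:-C, 3:-A, 4:-A, 5:+B, 6:+C, 7:-C, 8:-C, 9:-C, 10:-C, 11:+C, 12:+C, 13:+C, 14:-B, 15:-C, 16:-C
Rule 2 (two of three consecutive points beyond the same 2σ limit) is satisfied at point 4.

rule 2 at point 4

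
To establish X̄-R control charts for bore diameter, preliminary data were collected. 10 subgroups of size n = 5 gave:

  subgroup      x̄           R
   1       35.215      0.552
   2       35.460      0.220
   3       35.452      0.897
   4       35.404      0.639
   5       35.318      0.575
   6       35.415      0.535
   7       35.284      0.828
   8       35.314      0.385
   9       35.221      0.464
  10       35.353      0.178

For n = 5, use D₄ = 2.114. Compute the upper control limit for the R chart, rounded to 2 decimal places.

R̄ = (0.552 + 0.220 + 0.897 + 0.639 + 0.575 + 0.535 + 0.828 + 0.385 + 0.464 + 0.178) / 10 = 5.2730 / 10 = 0.5273
UCL_R = D₄·R̄ = 2.114 × 0.5273 = 1.1147

1.11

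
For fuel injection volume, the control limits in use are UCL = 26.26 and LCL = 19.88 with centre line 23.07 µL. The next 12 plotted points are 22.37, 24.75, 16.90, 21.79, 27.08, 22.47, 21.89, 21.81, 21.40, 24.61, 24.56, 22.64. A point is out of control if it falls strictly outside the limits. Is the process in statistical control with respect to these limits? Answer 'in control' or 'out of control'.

Compare each point to [19.88, 26.26]: sample 3 = 16.90 < LCL; sample 5 = 27.08 > UCL.

out of control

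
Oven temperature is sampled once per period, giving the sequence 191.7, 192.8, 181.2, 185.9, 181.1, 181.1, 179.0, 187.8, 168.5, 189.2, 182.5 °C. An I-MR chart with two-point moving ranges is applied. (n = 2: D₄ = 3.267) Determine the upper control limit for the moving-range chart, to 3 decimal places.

Moving ranges: 1.1, 11.6, 4.7, 4.8, 0.0, 2.1, 8.8, 19.3, 20.7, 6.7; M̄R̄ = 79.8000 / 10 = 7.9800
UCL_MR = D₄·M̄R̄ = 3.267 × 7.9800 = 26.0707

26.071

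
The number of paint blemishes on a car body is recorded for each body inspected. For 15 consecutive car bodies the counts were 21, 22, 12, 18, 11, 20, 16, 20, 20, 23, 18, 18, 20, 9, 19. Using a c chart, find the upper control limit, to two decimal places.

30.46

c̄ = (21 + 22 + 12 + 18 + 11 + 20 + 16 + 20 + 20 + 23 + 18 + 18 + 20 + 9 + 19) / 15 = 267 / 15 = 17.8000
UCL = c̄ + 3√c̄ = 17.8000 + 3 × √17.8000 = 17.8000 + 3 × 4.2190 = 30.4570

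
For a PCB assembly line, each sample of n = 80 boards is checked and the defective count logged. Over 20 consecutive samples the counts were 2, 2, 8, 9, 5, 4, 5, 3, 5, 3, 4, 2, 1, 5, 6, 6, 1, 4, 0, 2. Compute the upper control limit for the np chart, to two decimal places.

p̄ = Σdᵢ / (k·n) = 77 / (20 × 80) = 0.04813
UCL = np̄ + 3·√(np̄(1−p̄)) = 3.8500 + 3 × √(3.8500×0.95188) = 3.8500 + 3 × 1.9143 = 9.5930

9.59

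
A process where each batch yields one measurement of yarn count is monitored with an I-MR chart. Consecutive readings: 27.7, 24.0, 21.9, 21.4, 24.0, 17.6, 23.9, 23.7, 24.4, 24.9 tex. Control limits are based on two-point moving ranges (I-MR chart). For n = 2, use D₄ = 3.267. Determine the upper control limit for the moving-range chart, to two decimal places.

Moving ranges: 3.7, 2.1, 0.5, 2.6, 6.4, 6.3, 0.2, 0.7, 0.5; M̄R̄ = 23.0000 / 9 = 2.5556
UCL_MR = D₄·M̄R̄ = 3.267 × 2.5556 = 8.3490

8.35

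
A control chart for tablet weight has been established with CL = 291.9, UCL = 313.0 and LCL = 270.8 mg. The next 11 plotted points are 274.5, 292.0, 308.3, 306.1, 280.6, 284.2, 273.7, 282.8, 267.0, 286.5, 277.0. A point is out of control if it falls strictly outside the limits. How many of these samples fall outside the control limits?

Compare each point to [270.8, 313.0]: sample 9 = 267.0 < LCL.

1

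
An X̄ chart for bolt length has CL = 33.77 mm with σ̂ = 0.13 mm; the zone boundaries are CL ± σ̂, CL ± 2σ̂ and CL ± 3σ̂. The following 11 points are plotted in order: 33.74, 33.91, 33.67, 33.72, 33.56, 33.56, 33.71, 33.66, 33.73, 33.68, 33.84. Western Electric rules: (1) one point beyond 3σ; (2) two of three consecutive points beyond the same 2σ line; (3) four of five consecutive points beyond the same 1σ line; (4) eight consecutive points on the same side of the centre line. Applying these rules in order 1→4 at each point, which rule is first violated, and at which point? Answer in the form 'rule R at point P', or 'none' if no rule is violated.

Zone of each point (C = within 1σ̂, B = 1σ̂–2σ̂, A = 2σ̂–3σ̂, * = beyond 3σ̂; sign = side of CL): 1:-C, 2:+B, 3:-C, 4:-C, 5:-B, 6:-B, 7:-C, 8:-C, 9:-C, 10:-C, 11:+C
Rule 4 (eight consecutive points on the same side of the centre line) is satisfied at point 10.

rule 4 at point 10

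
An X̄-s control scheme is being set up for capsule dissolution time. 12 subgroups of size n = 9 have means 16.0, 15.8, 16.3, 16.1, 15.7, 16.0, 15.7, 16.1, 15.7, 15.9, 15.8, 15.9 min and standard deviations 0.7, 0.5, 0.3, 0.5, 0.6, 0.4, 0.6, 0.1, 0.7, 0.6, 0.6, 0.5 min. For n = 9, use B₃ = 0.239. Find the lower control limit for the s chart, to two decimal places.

s̄ = (0.7 + 0.5 + 0.3 + 0.5 + 0.6 + 0.4 + 0.6 + 0.1 + 0.7 + 0.6 + 0.6 + 0.5) / 12 = 0.5083
LCL_s = B₃·s̄ = 0.239 × 0.5083 = 0.1215

0.12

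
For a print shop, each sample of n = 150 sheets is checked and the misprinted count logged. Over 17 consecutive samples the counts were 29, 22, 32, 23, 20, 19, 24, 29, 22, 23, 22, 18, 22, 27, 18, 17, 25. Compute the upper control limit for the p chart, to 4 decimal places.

0.2421

p̄ = Σdᵢ / (k·n) = 392 / (17 × 150) = 0.15373
UCL = p̄ + 3·√(p̄(1−p̄)/n) = 0.15373 + 3 × √(0.15373×0.84627/150) = 0.15373 + 3 × 0.02945 = 0.24208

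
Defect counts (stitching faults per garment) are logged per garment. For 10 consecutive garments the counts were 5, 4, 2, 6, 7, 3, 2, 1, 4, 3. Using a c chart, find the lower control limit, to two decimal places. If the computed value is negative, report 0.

0.00

c̄ = (5 + 4 + 2 + 6 + 7 + 3 + 2 + 1 + 4 + 3) / 10 = 37 / 10 = 3.7000
LCL = c̄ − 3√c̄ = 3.7000 − 3 × 1.9235 = -2.0706 → 0 (cannot be negative)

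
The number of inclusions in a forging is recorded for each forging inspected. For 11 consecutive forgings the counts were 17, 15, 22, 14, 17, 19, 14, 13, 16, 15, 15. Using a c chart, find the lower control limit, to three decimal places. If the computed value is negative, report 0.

4.057

c̄ = (17 + 15 + 22 + 14 + 17 + 19 + 14 + 13 + 16 + 15 + 15) / 11 = 177 / 11 = 16.0909
LCL = c̄ − 3√c̄ = 16.0909 − 3 × 4.0113 = 4.0569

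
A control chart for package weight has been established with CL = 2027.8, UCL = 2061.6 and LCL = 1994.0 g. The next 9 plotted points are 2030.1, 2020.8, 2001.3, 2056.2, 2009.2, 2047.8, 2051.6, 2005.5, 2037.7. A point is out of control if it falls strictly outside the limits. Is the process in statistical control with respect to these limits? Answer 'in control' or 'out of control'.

All 9 points lie within [1994.0, 2061.6].

in control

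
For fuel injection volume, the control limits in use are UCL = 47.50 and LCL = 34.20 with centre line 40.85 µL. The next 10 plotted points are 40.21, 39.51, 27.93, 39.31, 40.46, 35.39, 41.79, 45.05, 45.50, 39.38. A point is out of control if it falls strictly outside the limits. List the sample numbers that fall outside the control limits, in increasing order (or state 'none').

3

Compare each point to [34.20, 47.50]: sample 3 = 27.93 < LCL.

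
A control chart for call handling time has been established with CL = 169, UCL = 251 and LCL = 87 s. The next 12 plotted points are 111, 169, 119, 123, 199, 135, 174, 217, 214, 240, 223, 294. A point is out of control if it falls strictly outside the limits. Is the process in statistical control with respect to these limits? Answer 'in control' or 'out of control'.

Compare each point to [87, 251]: sample 12 = 294 > UCL.

out of control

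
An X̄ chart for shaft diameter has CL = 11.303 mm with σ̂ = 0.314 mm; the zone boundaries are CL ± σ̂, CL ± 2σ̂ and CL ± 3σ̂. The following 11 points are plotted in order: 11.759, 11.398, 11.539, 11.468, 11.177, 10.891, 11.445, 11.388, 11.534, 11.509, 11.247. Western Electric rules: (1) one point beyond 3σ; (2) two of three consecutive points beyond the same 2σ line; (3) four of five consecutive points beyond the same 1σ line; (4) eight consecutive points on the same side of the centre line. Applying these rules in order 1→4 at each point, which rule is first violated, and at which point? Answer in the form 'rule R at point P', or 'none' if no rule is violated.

Zone of each point (C = within 1σ̂, B = 1σ̂–2σ̂, A = 2σ̂–3σ̂, * = beyond 3σ̂; sign = side of CL): 1:+B, 2:+C, 3:+C, 4:+C, 5:-C, 6:-B, 7:+C, 8:+C, 9:+C, 10:+C, 11:-C
No rule fires across all 11 points.

none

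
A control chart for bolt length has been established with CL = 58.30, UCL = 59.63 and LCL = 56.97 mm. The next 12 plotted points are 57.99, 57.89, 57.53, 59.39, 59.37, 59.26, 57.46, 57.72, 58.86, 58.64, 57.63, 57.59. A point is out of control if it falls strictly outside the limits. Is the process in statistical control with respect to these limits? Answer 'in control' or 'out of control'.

in control

All 12 points lie within [56.97, 59.63].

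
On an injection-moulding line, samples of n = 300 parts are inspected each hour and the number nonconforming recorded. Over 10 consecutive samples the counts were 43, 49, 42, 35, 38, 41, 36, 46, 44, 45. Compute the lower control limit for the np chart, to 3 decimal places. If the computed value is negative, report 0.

23.888

p̄ = Σdᵢ / (k·n) = 419 / (10 × 300) = 0.13967
LCL = np̄ − 3·√(np̄(1−p̄)) = 41.9000 − 3 × 6.0040 = 23.8880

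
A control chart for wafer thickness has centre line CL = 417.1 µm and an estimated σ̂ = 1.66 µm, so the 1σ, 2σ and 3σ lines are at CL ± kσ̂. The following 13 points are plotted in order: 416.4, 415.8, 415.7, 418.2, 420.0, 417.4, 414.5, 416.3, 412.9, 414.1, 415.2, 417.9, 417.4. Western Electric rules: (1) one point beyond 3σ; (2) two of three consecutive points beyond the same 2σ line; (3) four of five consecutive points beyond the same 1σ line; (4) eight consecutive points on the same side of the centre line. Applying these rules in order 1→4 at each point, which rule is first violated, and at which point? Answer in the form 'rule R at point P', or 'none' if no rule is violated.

Zone of each point (C = within 1σ̂, B = 1σ̂–2σ̂, A = 2σ̂–3σ̂, * = beyond 3σ̂; sign = side of CL): 1:-C, 2:-C, 3:-C, 4:+C, 5:+B, 6:+C, 7:-B, 8:-C, 9:-A, 10:-B, 11:-B, 12:+C, 13:+C
Rule 3 (four of five consecutive points beyond the same 1σ limit) is satisfied at point 11.

rule 3 at point 11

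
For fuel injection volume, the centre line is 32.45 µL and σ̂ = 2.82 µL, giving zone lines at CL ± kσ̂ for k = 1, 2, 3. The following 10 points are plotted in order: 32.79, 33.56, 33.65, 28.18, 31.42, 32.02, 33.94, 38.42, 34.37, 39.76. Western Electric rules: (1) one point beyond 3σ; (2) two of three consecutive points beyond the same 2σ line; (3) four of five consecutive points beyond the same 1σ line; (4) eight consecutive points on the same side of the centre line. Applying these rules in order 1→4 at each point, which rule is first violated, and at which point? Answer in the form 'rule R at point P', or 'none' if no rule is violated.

rule 2 at point 10

Zone of each point (C = within 1σ̂, B = 1σ̂–2σ̂, A = 2σ̂–3σ̂, * = beyond 3σ̂; sign = side of CL): 1:+C, 2:+C, 3:+C, 4:-B, 5:-C, 6:-C, 7:+C, 8:+A, 9:+C, 10:+A
Rule 2 (two of three consecutive points beyond the same 2σ limit) is satisfied at point 10.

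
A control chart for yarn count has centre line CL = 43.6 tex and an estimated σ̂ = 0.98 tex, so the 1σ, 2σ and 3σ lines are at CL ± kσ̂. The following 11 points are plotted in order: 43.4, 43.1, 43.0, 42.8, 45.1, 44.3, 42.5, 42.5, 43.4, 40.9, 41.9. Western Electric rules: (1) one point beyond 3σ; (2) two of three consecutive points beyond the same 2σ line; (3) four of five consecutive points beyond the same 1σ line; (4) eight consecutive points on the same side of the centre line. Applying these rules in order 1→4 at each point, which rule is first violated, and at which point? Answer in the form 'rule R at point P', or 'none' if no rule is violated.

Zone of each point (C = within 1σ̂, B = 1σ̂–2σ̂, A = 2σ̂–3σ̂, * = beyond 3σ̂; sign = side of CL): 1:-C, 2:-C, 3:-C, 4:-C, 5:+B, 6:+C, 7:-B, 8:-B, 9:-C, 10:-A, 11:-B
Rule 3 (four of five consecutive points beyond the same 1σ limit) is satisfied at point 11.

rule 3 at point 11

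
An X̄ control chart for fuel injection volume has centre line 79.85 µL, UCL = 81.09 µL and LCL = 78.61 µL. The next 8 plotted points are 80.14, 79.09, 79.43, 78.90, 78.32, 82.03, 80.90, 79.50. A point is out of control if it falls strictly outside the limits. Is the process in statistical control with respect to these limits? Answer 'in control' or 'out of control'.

out of control

Compare each point to [78.61, 81.09]: sample 5 = 78.32 < LCL; sample 6 = 82.03 > UCL.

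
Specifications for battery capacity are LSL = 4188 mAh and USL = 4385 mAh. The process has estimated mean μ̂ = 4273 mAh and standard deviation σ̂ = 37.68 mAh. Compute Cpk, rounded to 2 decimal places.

0.75

Cpu = (USL − μ̂) / (3σ̂) = (4385 − 4273) / (3 × 37.68) = 0.9908; Cpl = (μ̂ − LSL) / (3σ̂) = (4273 − 4188) / (3 × 37.68) = 0.7519; Cpk = min(Cpu, Cpl) = 0.7519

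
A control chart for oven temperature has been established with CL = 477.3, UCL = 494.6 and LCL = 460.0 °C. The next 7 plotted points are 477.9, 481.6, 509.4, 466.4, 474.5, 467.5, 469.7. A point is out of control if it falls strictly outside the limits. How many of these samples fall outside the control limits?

1

Compare each point to [460.0, 494.6]: sample 3 = 509.4 > UCL.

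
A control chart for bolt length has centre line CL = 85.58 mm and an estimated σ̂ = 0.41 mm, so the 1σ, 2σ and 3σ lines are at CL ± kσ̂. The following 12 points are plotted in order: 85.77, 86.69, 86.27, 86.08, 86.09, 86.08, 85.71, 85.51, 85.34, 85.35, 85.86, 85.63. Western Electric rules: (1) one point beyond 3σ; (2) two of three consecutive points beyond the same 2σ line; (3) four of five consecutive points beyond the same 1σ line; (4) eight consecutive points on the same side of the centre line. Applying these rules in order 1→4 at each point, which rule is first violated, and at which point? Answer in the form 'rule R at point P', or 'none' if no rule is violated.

rule 3 at point 5

Zone of each point (C = within 1σ̂, B = 1σ̂–2σ̂, A = 2σ̂–3σ̂, * = beyond 3σ̂; sign = side of CL): 1:+C, 2:+A, 3:+B, 4:+B, 5:+B, 6:+B, 7:+C, 8:-C, 9:-C, 10:-C, 11:+C, 12:+C
Rule 3 (four of five consecutive points beyond the same 1σ limit) is satisfied at point 5.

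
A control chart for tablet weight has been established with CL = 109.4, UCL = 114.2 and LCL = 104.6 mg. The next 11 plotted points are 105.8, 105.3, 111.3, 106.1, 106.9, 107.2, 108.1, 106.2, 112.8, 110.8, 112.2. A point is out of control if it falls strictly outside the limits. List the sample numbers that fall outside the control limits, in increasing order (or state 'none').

All 11 points lie within [104.6, 114.2].

none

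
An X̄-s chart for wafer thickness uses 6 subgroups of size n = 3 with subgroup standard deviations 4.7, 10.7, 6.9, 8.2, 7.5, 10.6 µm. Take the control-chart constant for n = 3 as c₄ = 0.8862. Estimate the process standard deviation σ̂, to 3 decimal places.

s̄ = (4.7 + 10.7 + 6.9 + 8.2 + 7.5 + 10.6) / 6 = 8.1000
σ̂ = s̄ / c₄ = 8.1000 / 0.8862 = 9.1401

9.140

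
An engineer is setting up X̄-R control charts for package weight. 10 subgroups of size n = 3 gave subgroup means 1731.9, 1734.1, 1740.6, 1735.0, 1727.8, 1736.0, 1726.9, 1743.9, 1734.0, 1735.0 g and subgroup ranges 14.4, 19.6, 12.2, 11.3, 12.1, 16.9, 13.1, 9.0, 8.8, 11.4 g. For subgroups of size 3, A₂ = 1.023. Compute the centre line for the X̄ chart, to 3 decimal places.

X̄̄ = (1731.9 + 1734.1 + 1740.6 + 1735.0 + 1727.8 + 1736.0 + 1726.9 + 1743.9 + 1734.0 + 1735.0) / 10 = 17345.2000 / 10 = 1734.5200
CL = X̄̄ = 1734.5200

1734.520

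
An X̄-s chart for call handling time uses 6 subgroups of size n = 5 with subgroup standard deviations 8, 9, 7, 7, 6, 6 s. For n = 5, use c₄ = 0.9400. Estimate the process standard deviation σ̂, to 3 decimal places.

7.624

s̄ = (8 + 9 + 7 + 7 + 6 + 6) / 6 = 7.1667
σ̂ = s̄ / c₄ = 7.1667 / 0.9400 = 7.6241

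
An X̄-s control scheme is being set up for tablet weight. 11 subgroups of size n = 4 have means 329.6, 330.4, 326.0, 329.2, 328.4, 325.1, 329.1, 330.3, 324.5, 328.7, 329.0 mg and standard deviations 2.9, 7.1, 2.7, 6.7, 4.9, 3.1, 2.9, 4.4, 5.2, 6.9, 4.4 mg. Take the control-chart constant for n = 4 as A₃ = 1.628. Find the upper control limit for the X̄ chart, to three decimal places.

X̄̄ = (329.6 + 330.4 + 326.0 + 329.2 + 328.4 + 325.1 + 329.1 + 330.3 + 324.5 + 328.7 + 329.0) / 11 = 328.2091
s̄ = (2.9 + 7.1 + 2.7 + 6.7 + 4.9 + 3.1 + 2.9 + 4.4 + 5.2 + 6.9 + 4.4) / 11 = 4.6545
UCL = X̄̄ + A₃·s̄ = 328.2091 + 1.628 × 4.6545 = 335.7867

335.787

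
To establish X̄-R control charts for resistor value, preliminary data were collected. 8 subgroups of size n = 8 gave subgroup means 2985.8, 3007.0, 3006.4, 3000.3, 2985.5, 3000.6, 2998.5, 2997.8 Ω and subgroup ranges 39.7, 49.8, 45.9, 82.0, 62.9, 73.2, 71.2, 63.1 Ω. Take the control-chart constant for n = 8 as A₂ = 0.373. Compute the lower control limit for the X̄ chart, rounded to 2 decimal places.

X̄̄ = (2985.8 + 3007.0 + 3006.4 + 3000.3 + 2985.5 + 3000.6 + 2998.5 + 2997.8) / 8 = 23981.9000 / 8 = 2997.7375
R̄ = (39.7 + 49.8 + 45.9 + 82.0 + 62.9 + 73.2 + 71.2 + 63.1) / 8 = 487.8000 / 8 = 60.9750
LCL = X̄̄ − A₂·R̄ = 2997.7375 − 0.373 × 60.9750 = 2974.9938

2974.99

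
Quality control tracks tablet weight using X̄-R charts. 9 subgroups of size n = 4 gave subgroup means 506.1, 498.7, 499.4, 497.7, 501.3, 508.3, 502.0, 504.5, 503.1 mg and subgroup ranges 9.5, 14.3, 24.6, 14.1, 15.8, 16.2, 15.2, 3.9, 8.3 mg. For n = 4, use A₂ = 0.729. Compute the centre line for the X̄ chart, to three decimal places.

502.344

X̄̄ = (506.1 + 498.7 + 499.4 + 497.7 + 501.3 + 508.3 + 502.0 + 504.5 + 503.1) / 9 = 4521.1000 / 9 = 502.3444
CL = X̄̄ = 502.3444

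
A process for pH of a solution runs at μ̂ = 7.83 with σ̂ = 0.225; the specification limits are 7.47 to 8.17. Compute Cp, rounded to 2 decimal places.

0.52

Cp = (USL − LSL) / (6σ̂) = (8.17 − 7.47) / (6 × 0.225) = 0.7000 / 1.3500 = 0.5185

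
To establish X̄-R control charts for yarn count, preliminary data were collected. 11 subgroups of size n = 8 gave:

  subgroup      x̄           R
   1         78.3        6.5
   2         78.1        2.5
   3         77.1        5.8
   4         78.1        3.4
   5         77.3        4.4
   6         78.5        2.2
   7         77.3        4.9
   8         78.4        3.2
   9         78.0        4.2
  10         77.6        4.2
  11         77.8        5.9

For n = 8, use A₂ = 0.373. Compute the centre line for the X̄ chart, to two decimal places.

X̄̄ = (78.3 + 78.1 + 77.1 + 78.1 + 77.3 + 78.5 + 77.3 + 78.4 + 78.0 + 77.6 + 77.8) / 11 = 856.5000 / 11 = 77.8636
CL = X̄̄ = 77.8636

77.86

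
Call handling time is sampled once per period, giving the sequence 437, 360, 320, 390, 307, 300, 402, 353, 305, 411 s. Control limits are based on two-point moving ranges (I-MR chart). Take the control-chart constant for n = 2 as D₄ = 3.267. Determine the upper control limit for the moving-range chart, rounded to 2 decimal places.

211.27

Moving ranges: 77, 40, 70, 83, 7, 102, 49, 48, 106; M̄R̄ = 582.0000 / 9 = 64.6667
UCL_MR = D₄·M̄R̄ = 3.267 × 64.6667 = 211.2660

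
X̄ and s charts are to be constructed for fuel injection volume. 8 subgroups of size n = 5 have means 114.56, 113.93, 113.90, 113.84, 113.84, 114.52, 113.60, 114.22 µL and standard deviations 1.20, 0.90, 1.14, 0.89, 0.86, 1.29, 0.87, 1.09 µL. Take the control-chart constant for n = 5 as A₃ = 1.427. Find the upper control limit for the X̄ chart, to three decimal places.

115.521

X̄̄ = (114.56 + 113.93 + 113.90 + 113.84 + 113.84 + 114.52 + 113.60 + 114.22) / 8 = 114.0512
s̄ = (1.20 + 0.90 + 1.14 + 0.89 + 0.86 + 1.29 + 0.87 + 1.09) / 8 = 1.0300
UCL = X̄̄ + A₃·s̄ = 114.0512 + 1.427 × 1.0300 = 115.5211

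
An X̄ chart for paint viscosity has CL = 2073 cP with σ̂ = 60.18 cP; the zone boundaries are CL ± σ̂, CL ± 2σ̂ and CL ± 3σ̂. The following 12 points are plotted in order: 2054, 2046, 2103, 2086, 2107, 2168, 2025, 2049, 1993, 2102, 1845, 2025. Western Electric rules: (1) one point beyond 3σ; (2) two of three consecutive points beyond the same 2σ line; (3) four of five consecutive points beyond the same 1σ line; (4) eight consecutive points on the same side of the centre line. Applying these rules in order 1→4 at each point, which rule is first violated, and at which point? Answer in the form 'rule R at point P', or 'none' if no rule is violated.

rule 1 at point 11

Zone of each point (C = within 1σ̂, B = 1σ̂–2σ̂, A = 2σ̂–3σ̂, * = beyond 3σ̂; sign = side of CL): 1:-C, 2:-C, 3:+C, 4:+C, 5:+C, 6:+B, 7:-C, 8:-C, 9:-B, 10:+C, 11:-*, 12:-C
Rule 1 (one point beyond the 3σ limits) is satisfied at point 11.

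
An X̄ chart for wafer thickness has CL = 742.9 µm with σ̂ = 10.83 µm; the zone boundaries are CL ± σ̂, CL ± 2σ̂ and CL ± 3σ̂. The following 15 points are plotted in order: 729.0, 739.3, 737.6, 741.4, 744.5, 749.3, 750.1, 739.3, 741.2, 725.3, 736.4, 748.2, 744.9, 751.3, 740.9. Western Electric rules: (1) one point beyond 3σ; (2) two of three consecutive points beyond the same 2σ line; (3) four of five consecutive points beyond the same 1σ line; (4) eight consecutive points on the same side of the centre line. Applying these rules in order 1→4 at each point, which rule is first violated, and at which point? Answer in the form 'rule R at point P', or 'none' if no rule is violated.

none

Zone of each point (C = within 1σ̂, B = 1σ̂–2σ̂, A = 2σ̂–3σ̂, * = beyond 3σ̂; sign = side of CL): 1:-B, 2:-C, 3:-C, 4:-C, 5:+C, 6:+C, 7:+C, 8:-C, 9:-C, 10:-B, 11:-C, 12:+C, 13:+C, 14:+C, 15:-C
No rule fires across all 15 points.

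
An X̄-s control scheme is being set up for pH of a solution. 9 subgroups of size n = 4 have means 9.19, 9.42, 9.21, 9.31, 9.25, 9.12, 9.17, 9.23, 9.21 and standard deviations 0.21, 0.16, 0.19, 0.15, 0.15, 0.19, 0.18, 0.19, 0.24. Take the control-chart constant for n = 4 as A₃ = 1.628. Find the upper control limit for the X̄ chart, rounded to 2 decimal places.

X̄̄ = (9.19 + 9.42 + 9.21 + 9.31 + 9.25 + 9.12 + 9.17 + 9.23 + 9.21) / 9 = 9.2344
s̄ = (0.21 + 0.16 + 0.19 + 0.15 + 0.15 + 0.19 + 0.18 + 0.19 + 0.24) / 9 = 0.1844
UCL = X̄̄ + A₃·s̄ = 9.2344 + 1.628 × 0.1844 = 9.5347

9.53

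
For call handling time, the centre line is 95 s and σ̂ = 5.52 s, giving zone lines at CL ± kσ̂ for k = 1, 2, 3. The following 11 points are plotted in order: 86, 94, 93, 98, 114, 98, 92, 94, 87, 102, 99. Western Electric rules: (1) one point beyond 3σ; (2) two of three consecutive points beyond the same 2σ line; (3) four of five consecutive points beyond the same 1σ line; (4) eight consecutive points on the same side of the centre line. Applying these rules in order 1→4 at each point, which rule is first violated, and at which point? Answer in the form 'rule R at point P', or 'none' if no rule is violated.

Zone of each point (C = within 1σ̂, B = 1σ̂–2σ̂, A = 2σ̂–3σ̂, * = beyond 3σ̂; sign = side of CL): 1:-B, 2:-C, 3:-C, 4:+C, 5:+*, 6:+C, 7:-C, 8:-C, 9:-B, 10:+B, 11:+C
Rule 1 (one point beyond the 3σ limits) is satisfied at point 5.

rule 1 at point 5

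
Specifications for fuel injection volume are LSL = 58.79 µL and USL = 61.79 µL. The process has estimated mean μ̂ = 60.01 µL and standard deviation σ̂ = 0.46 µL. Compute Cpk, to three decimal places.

Cpu = (USL − μ̂) / (3σ̂) = (61.79 − 60.01) / (3 × 0.46) = 1.2899; Cpl = (μ̂ − LSL) / (3σ̂) = (60.01 − 58.79) / (3 × 0.46) = 0.8841; Cpk = min(Cpu, Cpl) = 0.8841

0.884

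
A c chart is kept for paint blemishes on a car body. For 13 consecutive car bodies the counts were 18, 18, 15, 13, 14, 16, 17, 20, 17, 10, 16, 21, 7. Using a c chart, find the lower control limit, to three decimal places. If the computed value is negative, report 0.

3.713

c̄ = (18 + 18 + 15 + 13 + 14 + 16 + 17 + 20 + 17 + 10 + 16 + 21 + 7) / 13 = 202 / 13 = 15.5385
LCL = c̄ − 3√c̄ = 15.5385 − 3 × 3.9419 = 3.7128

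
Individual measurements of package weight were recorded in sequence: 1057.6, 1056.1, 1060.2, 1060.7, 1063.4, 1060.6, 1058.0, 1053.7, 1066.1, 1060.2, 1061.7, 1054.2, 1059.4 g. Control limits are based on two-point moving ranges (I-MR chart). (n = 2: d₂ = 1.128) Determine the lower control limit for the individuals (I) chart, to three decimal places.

X̄ = (1057.6 + 1056.1 + 1060.2 + 1060.7 + 1063.4 + 1060.6 + 1058.0 + 1053.7 + 1066.1 + 1060.2 + 1061.7 + 1054.2 + 1059.4) / 13 = 1059.3769
Moving ranges: 1.5, 4.1, 0.5, 2.7, 2.8, 2.6, 4.3, 12.4, 5.9, 1.5, 7.5, 5.2; M̄R̄ = 51.0000 / 12 = 4.2500
LCL = X̄ − 3·M̄R̄/d₂ = 1059.3769 − 3 × 4.2500 / 1.128 = 1048.0737

1048.074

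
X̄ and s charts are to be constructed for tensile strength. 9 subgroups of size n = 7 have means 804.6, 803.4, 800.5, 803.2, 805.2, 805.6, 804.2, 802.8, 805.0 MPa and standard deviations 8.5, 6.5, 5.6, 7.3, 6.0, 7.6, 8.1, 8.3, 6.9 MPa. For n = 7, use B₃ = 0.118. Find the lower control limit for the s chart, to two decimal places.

s̄ = (8.5 + 6.5 + 5.6 + 7.3 + 6.0 + 7.6 + 8.1 + 8.3 + 6.9) / 9 = 7.2000
LCL_s = B₃·s̄ = 0.118 × 7.2000 = 0.8496

0.85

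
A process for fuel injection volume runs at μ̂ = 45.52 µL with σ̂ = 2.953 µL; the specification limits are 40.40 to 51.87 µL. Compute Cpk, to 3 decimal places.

0.578

Cpu = (USL − μ̂) / (3σ̂) = (51.87 − 45.52) / (3 × 2.953) = 0.7168; Cpl = (μ̂ − LSL) / (3σ̂) = (45.52 − 40.40) / (3 × 2.953) = 0.5779; Cpk = min(Cpu, Cpl) = 0.5779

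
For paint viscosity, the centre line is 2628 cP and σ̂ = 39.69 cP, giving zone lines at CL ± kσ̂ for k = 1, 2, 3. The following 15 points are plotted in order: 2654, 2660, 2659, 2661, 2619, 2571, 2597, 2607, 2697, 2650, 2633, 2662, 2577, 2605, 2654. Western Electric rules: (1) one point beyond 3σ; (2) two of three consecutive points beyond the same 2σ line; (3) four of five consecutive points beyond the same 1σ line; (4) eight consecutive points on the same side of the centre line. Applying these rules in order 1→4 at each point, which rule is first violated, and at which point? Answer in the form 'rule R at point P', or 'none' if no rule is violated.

Zone of each point (C = within 1σ̂, B = 1σ̂–2σ̂, A = 2σ̂–3σ̂, * = beyond 3σ̂; sign = side of CL): 1:+C, 2:+C, 3:+C, 4:+C, 5:-C, 6:-B, 7:-C, 8:-C, 9:+B, 10:+C, 11:+C, 12:+C, 13:-B, 14:-C, 15:+C
No rule fires across all 15 points.

none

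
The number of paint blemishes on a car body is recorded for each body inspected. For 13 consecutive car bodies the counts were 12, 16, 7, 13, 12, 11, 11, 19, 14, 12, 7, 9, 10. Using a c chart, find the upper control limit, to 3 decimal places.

c̄ = (12 + 16 + 7 + 13 + 12 + 11 + 11 + 19 + 14 + 12 + 7 + 9 + 10) / 13 = 153 / 13 = 11.7692
UCL = c̄ + 3√c̄ = 11.7692 + 3 × √11.7692 = 11.7692 + 3 × 3.4306 = 22.0611

22.061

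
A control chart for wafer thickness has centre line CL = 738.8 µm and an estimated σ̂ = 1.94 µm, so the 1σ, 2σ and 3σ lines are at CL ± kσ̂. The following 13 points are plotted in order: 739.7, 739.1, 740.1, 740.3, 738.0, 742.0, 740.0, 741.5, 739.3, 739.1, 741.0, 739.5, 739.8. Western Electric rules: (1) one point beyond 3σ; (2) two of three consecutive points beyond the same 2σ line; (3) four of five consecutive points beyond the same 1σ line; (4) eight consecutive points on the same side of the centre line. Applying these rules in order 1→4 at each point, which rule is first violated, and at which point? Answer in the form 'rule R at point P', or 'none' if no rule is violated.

Zone of each point (C = within 1σ̂, B = 1σ̂–2σ̂, A = 2σ̂–3σ̂, * = beyond 3σ̂; sign = side of CL): 1:+C, 2:+C, 3:+C, 4:+C, 5:-C, 6:+B, 7:+C, 8:+B, 9:+C, 10:+C, 11:+B, 12:+C, 13:+C
Rule 4 (eight consecutive points on the same side of the centre line) is satisfied at point 13.

rule 4 at point 13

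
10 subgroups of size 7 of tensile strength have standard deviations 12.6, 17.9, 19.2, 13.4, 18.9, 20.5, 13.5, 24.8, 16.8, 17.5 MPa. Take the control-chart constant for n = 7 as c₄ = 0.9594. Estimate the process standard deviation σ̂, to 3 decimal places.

s̄ = (12.6 + 17.9 + 19.2 + 13.4 + 18.9 + 20.5 + 13.5 + 24.8 + 16.8 + 17.5) / 10 = 17.5100
σ̂ = s̄ / c₄ = 17.5100 / 0.9594 = 18.2510

18.251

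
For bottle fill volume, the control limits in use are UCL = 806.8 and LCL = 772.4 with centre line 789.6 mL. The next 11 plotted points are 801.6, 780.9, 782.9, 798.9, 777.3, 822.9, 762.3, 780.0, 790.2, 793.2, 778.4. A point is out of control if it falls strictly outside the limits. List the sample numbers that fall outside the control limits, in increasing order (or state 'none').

6, 7

Compare each point to [772.4, 806.8]: sample 6 = 822.9 > UCL; sample 7 = 762.3 < LCL.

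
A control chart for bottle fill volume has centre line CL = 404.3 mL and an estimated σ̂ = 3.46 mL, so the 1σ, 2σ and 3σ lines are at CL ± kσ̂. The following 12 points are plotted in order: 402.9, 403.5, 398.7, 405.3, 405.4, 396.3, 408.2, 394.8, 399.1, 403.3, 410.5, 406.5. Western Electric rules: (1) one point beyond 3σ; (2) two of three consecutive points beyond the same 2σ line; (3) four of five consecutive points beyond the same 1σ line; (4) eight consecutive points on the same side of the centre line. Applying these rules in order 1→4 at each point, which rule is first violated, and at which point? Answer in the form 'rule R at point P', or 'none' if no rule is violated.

rule 2 at point 8

Zone of each point (C = within 1σ̂, B = 1σ̂–2σ̂, A = 2σ̂–3σ̂, * = beyond 3σ̂; sign = side of CL): 1:-C, 2:-C, 3:-B, 4:+C, 5:+C, 6:-A, 7:+B, 8:-A, 9:-B, 10:-C, 11:+B, 12:+C
Rule 2 (two of three consecutive points beyond the same 2σ limit) is satisfied at point 8.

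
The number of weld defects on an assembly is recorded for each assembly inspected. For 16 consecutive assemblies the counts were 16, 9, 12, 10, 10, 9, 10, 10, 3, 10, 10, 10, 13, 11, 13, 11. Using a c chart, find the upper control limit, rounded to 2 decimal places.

c̄ = (16 + 9 + 12 + 10 + 10 + 9 + 10 + 10 + 3 + 10 + 10 + 10 + 13 + 11 + 13 + 11) / 16 = 167 / 16 = 10.4375
UCL = c̄ + 3√c̄ = 10.4375 + 3 × √10.4375 = 10.4375 + 3 × 3.2307 = 20.1296

20.13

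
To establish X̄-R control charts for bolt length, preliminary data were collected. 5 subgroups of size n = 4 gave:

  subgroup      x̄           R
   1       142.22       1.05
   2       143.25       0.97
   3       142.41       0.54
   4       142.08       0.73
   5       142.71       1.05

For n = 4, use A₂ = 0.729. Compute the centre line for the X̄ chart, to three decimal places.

X̄̄ = (142.22 + 143.25 + 142.41 + 142.08 + 142.71) / 5 = 712.6700 / 5 = 142.5340
CL = X̄̄ = 142.5340

142.534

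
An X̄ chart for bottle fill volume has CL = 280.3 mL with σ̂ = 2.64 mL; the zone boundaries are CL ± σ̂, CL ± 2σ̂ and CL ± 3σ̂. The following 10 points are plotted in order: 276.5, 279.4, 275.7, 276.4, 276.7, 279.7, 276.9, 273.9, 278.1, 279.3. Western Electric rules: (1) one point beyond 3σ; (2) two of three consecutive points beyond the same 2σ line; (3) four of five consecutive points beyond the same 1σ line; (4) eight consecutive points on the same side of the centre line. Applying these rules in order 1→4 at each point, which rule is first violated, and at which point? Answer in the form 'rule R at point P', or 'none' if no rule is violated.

Zone of each point (C = within 1σ̂, B = 1σ̂–2σ̂, A = 2σ̂–3σ̂, * = beyond 3σ̂; sign = side of CL): 1:-B, 2:-C, 3:-B, 4:-B, 5:-B, 6:-C, 7:-B, 8:-A, 9:-C, 10:-C
Rule 3 (four of five consecutive points beyond the same 1σ limit) is satisfied at point 5.

rule 3 at point 5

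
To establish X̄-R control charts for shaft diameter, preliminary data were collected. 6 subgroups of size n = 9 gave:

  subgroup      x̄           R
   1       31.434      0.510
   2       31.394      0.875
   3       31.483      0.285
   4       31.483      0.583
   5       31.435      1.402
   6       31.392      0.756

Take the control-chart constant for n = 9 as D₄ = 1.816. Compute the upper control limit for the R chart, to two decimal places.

1.34

R̄ = (0.510 + 0.875 + 0.285 + 0.583 + 1.402 + 0.756) / 6 = 4.4110 / 6 = 0.7352
UCL_R = D₄·R̄ = 1.816 × 0.7352 = 1.3351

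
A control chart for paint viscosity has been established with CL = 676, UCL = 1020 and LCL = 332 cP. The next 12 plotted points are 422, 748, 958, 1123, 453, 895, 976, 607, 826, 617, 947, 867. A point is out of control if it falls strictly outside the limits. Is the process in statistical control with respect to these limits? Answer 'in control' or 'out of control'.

out of control

Compare each point to [332, 1020]: sample 4 = 1123 > UCL.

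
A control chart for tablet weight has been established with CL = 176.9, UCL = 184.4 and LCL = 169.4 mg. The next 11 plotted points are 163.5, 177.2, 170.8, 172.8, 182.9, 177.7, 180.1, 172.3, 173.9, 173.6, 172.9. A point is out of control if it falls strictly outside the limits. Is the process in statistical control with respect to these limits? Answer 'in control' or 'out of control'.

out of control

Compare each point to [169.4, 184.4]: sample 1 = 163.5 < LCL.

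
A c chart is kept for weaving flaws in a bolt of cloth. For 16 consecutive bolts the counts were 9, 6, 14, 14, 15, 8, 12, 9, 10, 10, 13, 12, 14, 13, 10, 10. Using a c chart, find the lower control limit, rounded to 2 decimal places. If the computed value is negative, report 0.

1.15

c̄ = (9 + 6 + 14 + 14 + 15 + 8 + 12 + 9 + 10 + 10 + 13 + 12 + 14 + 13 + 10 + 10) / 16 = 179 / 16 = 11.1875
LCL = c̄ − 3√c̄ = 11.1875 − 3 × 3.3448 = 1.1532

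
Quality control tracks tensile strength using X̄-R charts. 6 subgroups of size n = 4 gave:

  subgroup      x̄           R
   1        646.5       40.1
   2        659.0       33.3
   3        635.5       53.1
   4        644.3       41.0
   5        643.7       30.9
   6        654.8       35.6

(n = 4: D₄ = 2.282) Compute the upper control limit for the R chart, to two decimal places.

89.00

R̄ = (40.1 + 33.3 + 53.1 + 41.0 + 30.9 + 35.6) / 6 = 234.0000 / 6 = 39.0000
UCL_R = D₄·R̄ = 2.282 × 39.0000 = 88.9980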